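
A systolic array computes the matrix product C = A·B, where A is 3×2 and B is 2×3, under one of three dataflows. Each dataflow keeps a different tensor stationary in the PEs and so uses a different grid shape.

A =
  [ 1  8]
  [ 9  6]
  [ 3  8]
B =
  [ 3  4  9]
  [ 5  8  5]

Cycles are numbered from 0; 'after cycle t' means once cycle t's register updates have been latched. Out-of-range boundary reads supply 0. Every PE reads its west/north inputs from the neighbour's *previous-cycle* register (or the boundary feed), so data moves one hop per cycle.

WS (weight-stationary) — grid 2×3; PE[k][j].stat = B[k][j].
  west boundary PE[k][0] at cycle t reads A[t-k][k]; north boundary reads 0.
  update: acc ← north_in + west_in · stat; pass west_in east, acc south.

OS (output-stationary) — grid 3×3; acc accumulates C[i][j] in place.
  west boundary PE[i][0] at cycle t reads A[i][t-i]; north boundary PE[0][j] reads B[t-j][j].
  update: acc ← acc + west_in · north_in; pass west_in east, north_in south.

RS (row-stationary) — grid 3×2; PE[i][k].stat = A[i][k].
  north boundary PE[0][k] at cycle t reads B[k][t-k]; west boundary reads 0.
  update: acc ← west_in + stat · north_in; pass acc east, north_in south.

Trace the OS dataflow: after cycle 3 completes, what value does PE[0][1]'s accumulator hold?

OS 3×3: PE[0][1] cycle-by-cycle (with neighbour feeds):
  t=0 PE[0][0]: acc=3 h=1 v=3
  t=0 PE[0][1]: acc=0 h=0 v=0
  t=1 PE[0][0]: acc=43 h=8 v=5
  t=1 PE[0][1]: acc=4 h=1 v=4
  t=2 PE[0][0]: acc=43 h=0 v=0
  t=2 PE[0][1]: acc=68 h=8 v=8
  t=3 PE[0][0]: acc=43 h=0 v=0
  t=3 PE[0][1]: acc=68 h=0 v=0

PE[0][1].acc = 68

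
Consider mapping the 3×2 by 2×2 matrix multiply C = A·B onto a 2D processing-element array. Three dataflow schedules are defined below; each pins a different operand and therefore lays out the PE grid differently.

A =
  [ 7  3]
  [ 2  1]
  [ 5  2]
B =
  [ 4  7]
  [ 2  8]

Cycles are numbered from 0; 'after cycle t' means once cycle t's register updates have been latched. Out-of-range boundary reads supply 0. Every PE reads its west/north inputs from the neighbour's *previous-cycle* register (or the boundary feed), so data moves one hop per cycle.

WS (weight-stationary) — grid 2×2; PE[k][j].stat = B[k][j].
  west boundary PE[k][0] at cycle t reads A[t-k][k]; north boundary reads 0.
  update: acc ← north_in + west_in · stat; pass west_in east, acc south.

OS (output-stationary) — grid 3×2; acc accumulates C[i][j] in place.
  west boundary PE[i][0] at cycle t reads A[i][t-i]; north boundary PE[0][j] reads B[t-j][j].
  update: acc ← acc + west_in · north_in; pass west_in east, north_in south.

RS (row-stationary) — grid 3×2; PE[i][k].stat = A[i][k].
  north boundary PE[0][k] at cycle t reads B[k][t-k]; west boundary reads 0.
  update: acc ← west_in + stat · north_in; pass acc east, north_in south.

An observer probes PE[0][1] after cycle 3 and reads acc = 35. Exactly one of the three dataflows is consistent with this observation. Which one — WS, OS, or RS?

— WS: 2×2; PE[0][1] trace:
  step 0 · PE0,1: acc=0; fwd→0 fwd↓0
  step 1 · PE0,1: acc=49; fwd→7 fwd↓49
  step 2 · PE0,1: acc=14; fwd→2 fwd↓14
  step 3 · PE0,1: acc=35; fwd→5 fwd↓35
— OS: 3×2; PE[0][1] trace:
  step 0 · PE0,1: acc=0; fwd→0 fwd↓0
  step 1 · PE0,1: acc=49; fwd→7 fwd↓7
  step 2 · PE0,1: acc=73; fwd→3 fwd↓8
  step 3 · PE0,1: acc=73; fwd→0 fwd↓0
— RS: 3×2; PE[0][1] trace:
  step 0 · PE0,1: acc=0; fwd→0 fwd↓0
  step 1 · PE0,1: acc=34; fwd→34 fwd↓2
  step 2 · PE0,1: acc=73; fwd→73 fwd↓8
  step 3 · PE0,1: acc=0; fwd→0 fwd↓0

dataflow = WS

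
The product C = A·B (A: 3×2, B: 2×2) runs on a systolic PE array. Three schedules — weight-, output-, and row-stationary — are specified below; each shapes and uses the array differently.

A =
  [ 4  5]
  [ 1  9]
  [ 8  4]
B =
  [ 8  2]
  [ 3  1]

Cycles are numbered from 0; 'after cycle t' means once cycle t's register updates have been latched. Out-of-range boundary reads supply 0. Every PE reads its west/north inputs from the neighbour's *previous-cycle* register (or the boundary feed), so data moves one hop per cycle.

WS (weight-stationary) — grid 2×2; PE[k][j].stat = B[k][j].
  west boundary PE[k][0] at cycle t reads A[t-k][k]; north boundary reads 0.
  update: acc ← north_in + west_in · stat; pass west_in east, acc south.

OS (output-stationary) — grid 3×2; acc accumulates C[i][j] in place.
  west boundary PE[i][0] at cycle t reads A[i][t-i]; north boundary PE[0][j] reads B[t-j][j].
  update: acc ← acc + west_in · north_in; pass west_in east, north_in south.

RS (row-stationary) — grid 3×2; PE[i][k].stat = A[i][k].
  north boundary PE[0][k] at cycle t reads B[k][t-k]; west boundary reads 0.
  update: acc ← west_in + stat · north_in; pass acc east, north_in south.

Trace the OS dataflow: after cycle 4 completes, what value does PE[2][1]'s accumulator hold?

OS 3×2: PE[2][1] cycle-by-cycle (with neighbour feeds):
  t=0 PE[1][1]: acc=0 h=0 v=0
  t=0 PE[2][0]: acc=0 h=0 v=0
  t=0 PE[2][1]: acc=0 h=0 v=0
  t=1 PE[1][1]: acc=0 h=0 v=0
  t=1 PE[2][0]: acc=0 h=0 v=0
  t=1 PE[2][1]: acc=0 h=0 v=0
  t=2 PE[1][1]: acc=2 h=1 v=2
  t=2 PE[2][0]: acc=64 h=8 v=8
  t=2 PE[2][1]: acc=0 h=0 v=0
  t=3 PE[1][1]: acc=11 h=9 v=1
  t=3 PE[2][0]: acc=76 h=4 v=3
  t=3 PE[2][1]: acc=16 h=8 v=2
  t=4 PE[1][1]: acc=11 h=0 v=0
  t=4 PE[2][0]: acc=76 h=0 v=0
  t=4 PE[2][1]: acc=20 h=4 v=1

PE[2][1].acc = 20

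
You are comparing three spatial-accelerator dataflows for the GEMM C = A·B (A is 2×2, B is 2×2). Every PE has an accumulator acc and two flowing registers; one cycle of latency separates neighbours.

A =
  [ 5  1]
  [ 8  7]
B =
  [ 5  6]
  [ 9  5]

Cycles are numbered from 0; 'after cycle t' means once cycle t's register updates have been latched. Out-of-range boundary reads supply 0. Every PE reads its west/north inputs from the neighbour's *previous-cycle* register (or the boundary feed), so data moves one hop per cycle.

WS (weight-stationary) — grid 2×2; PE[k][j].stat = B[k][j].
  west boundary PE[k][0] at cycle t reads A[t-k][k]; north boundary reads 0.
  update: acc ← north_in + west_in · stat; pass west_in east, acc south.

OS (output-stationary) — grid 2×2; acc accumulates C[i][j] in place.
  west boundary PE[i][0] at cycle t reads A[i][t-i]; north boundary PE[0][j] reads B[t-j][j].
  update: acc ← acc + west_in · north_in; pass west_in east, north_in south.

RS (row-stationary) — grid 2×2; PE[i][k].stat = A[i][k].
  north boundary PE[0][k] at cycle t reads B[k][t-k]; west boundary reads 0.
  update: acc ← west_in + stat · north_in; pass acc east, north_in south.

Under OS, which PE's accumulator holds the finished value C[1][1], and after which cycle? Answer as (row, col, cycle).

(row, col, cycle) = (1, 1, 3)

OS — PE[1][1] is where C[1][1] collects:
  after 0 — PE[1][1] acc=0, pass-E 0, pass-S 0
  after 1 — PE[1][1] acc=0, pass-E 0, pass-S 0
  after 2 — PE[1][1] acc=48, pass-E 8, pass-S 6
  after 3 — PE[1][1] acc=83, pass-E 7, pass-S 5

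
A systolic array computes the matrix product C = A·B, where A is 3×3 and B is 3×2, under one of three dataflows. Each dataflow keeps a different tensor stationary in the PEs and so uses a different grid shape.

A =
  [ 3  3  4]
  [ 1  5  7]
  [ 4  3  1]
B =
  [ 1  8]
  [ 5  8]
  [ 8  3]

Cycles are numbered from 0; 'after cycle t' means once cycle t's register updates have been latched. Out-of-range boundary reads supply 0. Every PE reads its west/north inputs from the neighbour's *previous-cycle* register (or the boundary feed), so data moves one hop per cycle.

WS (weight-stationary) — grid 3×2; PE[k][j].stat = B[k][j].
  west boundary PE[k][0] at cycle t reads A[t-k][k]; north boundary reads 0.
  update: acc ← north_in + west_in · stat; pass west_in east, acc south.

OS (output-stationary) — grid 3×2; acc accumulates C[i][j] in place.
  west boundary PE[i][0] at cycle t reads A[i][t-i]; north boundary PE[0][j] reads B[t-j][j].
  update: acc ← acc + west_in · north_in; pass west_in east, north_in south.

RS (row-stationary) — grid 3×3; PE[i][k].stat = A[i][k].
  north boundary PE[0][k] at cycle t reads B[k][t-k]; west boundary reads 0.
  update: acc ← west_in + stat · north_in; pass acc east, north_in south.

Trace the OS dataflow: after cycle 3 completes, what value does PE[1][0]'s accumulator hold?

OS 3×2: PE[1][0] cycle-by-cycle (with neighbour feeds):
  @0  [0,0]  acc 3  |  →3  ↓1
  @0  [1,0]  acc 0  |  →0  ↓0
  @1  [0,0]  acc 18  |  →3  ↓5
  @1  [1,0]  acc 1  |  →1  ↓1
  @2  [0,0]  acc 50  |  →4  ↓8
  @2  [1,0]  acc 26  |  →5  ↓5
  @3  [0,0]  acc 50  |  →0  ↓0
  @3  [1,0]  acc 82  |  →7  ↓8

PE[1][0].acc = 82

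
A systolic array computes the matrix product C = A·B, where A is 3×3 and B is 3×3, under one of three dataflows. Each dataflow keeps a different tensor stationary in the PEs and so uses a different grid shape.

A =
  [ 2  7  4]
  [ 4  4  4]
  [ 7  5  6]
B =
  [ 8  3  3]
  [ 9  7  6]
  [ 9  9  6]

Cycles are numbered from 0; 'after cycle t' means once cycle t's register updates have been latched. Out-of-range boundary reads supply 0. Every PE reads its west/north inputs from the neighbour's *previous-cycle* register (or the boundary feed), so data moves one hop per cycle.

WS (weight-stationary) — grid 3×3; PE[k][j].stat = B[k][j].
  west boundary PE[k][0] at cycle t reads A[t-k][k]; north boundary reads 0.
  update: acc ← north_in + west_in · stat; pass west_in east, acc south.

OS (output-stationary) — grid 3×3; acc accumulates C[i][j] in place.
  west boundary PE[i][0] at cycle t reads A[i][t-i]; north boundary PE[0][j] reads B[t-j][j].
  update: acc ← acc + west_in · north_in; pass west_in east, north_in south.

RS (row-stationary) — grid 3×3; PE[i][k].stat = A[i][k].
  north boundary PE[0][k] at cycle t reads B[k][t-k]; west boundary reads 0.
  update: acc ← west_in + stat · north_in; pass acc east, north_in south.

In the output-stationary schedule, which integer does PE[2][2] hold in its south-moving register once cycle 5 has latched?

OS 3×3: PE[2][2] cycle-by-cycle (with neighbour feeds):
  cycle 0: PE[1][2] → acc 0, east 0, south 0
  cycle 0: PE[2][1] → acc 0, east 0, south 0
  cycle 0: PE[2][2] → acc 0, east 0, south 0
  cycle 1: PE[1][2] → acc 0, east 0, south 0
  cycle 1: PE[2][1] → acc 0, east 0, south 0
  cycle 1: PE[2][2] → acc 0, east 0, south 0
  cycle 2: PE[1][2] → acc 0, east 0, south 0
  cycle 2: PE[2][1] → acc 0, east 0, south 0
  cycle 2: PE[2][2] → acc 0, east 0, south 0
  cycle 3: PE[1][2] → acc 12, east 4, south 3
  cycle 3: PE[2][1] → acc 21, east 7, south 3
  cycle 3: PE[2][2] → acc 0, east 0, south 0
  cycle 4: PE[1][2] → acc 36, east 4, south 6
  cycle 4: PE[2][1] → acc 56, east 5, south 7
  cycle 4: PE[2][2] → acc 21, east 7, south 3
  cycle 5: PE[1][2] → acc 60, east 4, south 6
  cycle 5: PE[2][1] → acc 110, east 6, south 9
  cycle 5: PE[2][2] → acc 51, east 5, south 6

register = 6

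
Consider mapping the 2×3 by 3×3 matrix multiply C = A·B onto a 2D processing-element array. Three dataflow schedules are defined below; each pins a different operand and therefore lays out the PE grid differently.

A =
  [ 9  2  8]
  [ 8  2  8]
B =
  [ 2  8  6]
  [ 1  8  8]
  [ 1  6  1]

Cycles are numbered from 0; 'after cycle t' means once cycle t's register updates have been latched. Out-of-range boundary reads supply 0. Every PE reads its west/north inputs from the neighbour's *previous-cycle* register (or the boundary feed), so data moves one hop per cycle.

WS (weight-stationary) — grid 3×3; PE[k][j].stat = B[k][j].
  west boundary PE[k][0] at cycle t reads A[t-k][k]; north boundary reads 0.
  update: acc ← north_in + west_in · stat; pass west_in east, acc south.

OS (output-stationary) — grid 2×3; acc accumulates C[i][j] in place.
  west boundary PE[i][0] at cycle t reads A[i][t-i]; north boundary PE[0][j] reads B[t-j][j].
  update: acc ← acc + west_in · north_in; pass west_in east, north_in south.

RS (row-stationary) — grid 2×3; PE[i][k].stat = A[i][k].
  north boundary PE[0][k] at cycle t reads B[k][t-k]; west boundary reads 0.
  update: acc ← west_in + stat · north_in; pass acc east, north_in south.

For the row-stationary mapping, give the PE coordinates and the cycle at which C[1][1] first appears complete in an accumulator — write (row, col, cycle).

RS: C[1][1] accumulates in PE[1][2]:
  c0 r1c2: 0 / 0 / 0
  c1 r1c2: 0 / 0 / 0
  c2 r1c2: 0 / 0 / 0
  c3 r1c2: 26 / 26 / 1
  c4 r1c2: 128 / 128 / 6

(row, col, cycle) = (1, 2, 4)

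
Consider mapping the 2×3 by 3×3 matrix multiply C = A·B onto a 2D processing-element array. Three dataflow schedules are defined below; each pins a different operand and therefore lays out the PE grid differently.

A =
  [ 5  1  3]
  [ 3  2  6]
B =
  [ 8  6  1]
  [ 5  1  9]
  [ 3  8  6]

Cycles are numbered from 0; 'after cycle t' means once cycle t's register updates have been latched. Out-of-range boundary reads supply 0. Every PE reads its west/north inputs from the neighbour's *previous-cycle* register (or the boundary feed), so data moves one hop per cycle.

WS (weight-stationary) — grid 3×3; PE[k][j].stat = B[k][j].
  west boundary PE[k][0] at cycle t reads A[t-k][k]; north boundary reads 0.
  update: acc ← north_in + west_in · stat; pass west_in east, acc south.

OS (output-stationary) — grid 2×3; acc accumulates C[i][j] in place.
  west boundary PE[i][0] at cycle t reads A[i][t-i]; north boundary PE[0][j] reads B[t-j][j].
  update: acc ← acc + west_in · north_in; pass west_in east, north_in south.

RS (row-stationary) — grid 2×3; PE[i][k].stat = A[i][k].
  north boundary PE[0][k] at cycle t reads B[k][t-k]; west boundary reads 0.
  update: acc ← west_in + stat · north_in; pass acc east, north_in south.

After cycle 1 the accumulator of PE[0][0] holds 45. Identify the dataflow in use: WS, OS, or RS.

WS [3×3] PE[0][0] across cycles:
  step 0 · PE0,0: acc=40; fwd→5 fwd↓40
  step 1 · PE0,0: acc=24; fwd→3 fwd↓24
OS [2×3] PE[0][0] across cycles:
  step 0 · PE0,0: acc=40; fwd→5 fwd↓8
  step 1 · PE0,0: acc=45; fwd→1 fwd↓5
RS [2×3] PE[0][0] across cycles:
  step 0 · PE0,0: acc=40; fwd→40 fwd↓8
  step 1 · PE0,0: acc=30; fwd→30 fwd↓6

dataflow = OS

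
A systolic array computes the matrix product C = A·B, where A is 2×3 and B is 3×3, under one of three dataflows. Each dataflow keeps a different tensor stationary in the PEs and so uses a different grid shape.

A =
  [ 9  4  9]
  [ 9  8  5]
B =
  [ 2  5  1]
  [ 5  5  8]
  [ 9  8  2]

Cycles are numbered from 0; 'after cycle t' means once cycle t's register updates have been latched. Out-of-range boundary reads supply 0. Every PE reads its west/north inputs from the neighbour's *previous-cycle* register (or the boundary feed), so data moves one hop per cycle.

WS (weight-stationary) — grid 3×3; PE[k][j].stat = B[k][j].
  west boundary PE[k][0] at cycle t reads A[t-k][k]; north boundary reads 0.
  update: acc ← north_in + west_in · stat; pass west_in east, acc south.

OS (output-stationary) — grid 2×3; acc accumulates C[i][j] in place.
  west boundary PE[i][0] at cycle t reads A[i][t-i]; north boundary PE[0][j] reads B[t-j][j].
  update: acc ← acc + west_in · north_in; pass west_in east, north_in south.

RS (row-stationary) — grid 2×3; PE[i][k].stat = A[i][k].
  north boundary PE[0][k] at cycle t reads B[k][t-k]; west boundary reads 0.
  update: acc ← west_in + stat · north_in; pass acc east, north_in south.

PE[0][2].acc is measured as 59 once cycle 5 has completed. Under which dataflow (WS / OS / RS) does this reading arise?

WS (3×3 grid), PE[0][2]:
  @0  [0,2]  acc 0  |  →0  ↓0
  @1  [0,2]  acc 0  |  →0  ↓0
  @2  [0,2]  acc 9  |  →9  ↓9
  @3  [0,2]  acc 9  |  →9  ↓9
  @4  [0,2]  acc 0  |  →0  ↓0
  @5  [0,2]  acc 0  |  →0  ↓0
OS (2×3 grid), PE[0][2]:
  @0  [0,2]  acc 0  |  →0  ↓0
  @1  [0,2]  acc 0  |  →0  ↓0
  @2  [0,2]  acc 9  |  →9  ↓1
  @3  [0,2]  acc 41  |  →4  ↓8
  @4  [0,2]  acc 59  |  →9  ↓2
  @5  [0,2]  acc 59  |  →0  ↓0
RS (2×3 grid), PE[0][2]:
  @0  [0,2]  acc 0  |  →0  ↓0
  @1  [0,2]  acc 0  |  →0  ↓0
  @2  [0,2]  acc 119  |  →119  ↓9
  @3  [0,2]  acc 137  |  →137  ↓8
  @4  [0,2]  acc 59  |  →59  ↓2
  @5  [0,2]  acc 0  |  →0  ↓0

dataflow = OS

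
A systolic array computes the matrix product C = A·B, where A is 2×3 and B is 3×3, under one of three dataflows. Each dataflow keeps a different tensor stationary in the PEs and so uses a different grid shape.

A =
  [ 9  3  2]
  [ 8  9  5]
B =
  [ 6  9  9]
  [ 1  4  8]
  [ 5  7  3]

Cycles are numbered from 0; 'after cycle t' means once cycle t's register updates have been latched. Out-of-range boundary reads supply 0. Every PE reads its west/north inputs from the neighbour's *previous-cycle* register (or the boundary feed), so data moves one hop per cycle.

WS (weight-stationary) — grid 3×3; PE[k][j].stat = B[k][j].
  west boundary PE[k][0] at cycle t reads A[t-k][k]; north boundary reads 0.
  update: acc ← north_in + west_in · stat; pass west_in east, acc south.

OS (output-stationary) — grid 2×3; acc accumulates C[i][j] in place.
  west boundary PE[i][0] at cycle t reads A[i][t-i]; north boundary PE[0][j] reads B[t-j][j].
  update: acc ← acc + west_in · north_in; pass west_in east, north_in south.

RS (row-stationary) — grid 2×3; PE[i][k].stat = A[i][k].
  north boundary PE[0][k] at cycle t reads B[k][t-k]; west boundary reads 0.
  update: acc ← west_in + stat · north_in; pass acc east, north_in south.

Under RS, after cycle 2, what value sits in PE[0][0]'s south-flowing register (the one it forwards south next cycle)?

register = 9

RS 2×3: PE[0][0] cycle-by-cycle (with neighbour feeds):
  t=0 PE[0][0]: acc=54 h=54 v=6
  t=1 PE[0][0]: acc=81 h=81 v=9
  t=2 PE[0][0]: acc=81 h=81 v=9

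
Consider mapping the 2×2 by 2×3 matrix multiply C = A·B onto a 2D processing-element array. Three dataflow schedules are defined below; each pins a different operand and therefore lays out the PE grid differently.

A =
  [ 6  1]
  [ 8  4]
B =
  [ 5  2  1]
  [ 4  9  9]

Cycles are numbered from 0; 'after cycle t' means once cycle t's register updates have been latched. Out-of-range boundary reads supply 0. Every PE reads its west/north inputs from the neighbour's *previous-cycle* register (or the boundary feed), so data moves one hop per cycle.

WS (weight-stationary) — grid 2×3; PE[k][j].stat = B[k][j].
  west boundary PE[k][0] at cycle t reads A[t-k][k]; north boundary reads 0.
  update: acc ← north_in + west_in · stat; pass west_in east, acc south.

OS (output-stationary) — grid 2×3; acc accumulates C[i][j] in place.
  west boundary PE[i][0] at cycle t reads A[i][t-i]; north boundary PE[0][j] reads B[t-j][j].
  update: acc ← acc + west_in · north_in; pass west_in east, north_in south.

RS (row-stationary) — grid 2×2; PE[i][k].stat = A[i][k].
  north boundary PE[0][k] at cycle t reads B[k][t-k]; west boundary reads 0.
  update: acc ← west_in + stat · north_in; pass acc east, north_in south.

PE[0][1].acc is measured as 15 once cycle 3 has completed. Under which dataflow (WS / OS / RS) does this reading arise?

dataflow = RS

— WS: 2×3; PE[0][1] trace:
  0: (0,1).acc=0  regs=<0,0>
  1: (0,1).acc=12  regs=<6,12>
  2: (0,1).acc=16  regs=<8,16>
  3: (0,1).acc=0  regs=<0,0>
— OS: 2×3; PE[0][1] trace:
  0: (0,1).acc=0  regs=<0,0>
  1: (0,1).acc=12  regs=<6,2>
  2: (0,1).acc=21  regs=<1,9>
  3: (0,1).acc=21  regs=<0,0>
— RS: 2×2; PE[0][1] trace:
  0: (0,1).acc=0  regs=<0,0>
  1: (0,1).acc=34  regs=<34,4>
  2: (0,1).acc=21  regs=<21,9>
  3: (0,1).acc=15  regs=<15,9>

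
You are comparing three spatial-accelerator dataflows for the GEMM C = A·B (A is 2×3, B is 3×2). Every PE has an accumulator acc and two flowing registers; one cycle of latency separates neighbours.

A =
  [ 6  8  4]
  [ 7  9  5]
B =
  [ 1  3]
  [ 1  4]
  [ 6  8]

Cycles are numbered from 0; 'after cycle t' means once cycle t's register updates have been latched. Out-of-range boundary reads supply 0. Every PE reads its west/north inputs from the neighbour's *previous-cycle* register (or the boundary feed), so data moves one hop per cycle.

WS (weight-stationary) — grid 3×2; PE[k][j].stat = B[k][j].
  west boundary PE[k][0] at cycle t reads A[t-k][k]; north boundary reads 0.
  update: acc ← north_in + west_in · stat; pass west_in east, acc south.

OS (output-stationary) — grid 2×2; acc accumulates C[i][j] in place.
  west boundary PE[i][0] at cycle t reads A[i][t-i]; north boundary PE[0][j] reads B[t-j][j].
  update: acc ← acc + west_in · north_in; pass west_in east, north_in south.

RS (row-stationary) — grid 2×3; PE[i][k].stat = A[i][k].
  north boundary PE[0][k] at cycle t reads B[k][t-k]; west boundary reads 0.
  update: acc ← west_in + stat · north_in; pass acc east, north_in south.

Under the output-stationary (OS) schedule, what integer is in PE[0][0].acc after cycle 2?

OS 2×2: PE[0][0] cycle-by-cycle (with neighbour feeds):
  [0] (0,0) acc=6 (h:6 v:1)
  [1] (0,0) acc=14 (h:8 v:1)
  [2] (0,0) acc=38 (h:4 v:6)

PE[0][0].acc = 38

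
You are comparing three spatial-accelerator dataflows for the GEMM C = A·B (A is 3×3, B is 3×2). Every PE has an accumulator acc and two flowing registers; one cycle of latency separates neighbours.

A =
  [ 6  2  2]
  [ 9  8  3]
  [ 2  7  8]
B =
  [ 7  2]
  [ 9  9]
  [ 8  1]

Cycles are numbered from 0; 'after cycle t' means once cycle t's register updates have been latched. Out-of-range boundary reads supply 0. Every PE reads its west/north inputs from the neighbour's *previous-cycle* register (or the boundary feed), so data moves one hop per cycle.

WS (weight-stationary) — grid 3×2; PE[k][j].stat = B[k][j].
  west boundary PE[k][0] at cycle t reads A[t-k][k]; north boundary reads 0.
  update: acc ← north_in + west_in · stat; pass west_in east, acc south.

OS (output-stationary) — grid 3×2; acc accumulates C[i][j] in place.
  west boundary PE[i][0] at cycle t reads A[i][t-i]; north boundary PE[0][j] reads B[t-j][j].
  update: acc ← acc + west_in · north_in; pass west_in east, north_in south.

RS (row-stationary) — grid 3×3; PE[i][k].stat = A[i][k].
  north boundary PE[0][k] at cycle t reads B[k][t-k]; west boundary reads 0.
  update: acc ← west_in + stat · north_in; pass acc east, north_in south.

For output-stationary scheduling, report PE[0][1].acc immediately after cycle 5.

Tracing OS — 3×2 array, target PE[0][1]:
  [0] (0,0) acc=42 (h:6 v:7)
  [0] (0,1) acc=0 (h:0 v:0)
  [1] (0,0) acc=60 (h:2 v:9)
  [1] (0,1) acc=12 (h:6 v:2)
  [2] (0,0) acc=76 (h:2 v:8)
  [2] (0,1) acc=30 (h:2 v:9)
  [3] (0,0) acc=76 (h:0 v:0)
  [3] (0,1) acc=32 (h:2 v:1)
  [4] (0,0) acc=76 (h:0 v:0)
  [4] (0,1) acc=32 (h:0 v:0)
  [5] (0,0) acc=76 (h:0 v:0)
  [5] (0,1) acc=32 (h:0 v:0)

PE[0][1].acc = 32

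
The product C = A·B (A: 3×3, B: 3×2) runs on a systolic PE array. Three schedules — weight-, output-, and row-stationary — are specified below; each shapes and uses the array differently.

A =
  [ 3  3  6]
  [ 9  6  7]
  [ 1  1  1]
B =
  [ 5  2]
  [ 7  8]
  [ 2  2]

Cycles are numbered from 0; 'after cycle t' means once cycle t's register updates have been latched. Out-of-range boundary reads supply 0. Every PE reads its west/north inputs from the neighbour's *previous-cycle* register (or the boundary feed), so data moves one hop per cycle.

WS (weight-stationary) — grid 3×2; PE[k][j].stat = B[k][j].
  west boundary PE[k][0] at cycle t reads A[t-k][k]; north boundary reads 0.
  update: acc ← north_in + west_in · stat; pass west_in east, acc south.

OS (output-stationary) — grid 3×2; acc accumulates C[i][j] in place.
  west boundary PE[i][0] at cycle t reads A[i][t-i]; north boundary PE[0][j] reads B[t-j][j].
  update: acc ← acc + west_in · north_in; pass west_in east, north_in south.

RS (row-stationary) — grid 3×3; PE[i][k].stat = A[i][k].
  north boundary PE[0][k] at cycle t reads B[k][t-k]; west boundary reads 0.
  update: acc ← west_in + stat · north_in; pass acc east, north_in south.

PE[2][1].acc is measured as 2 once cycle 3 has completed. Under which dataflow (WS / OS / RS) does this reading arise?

dataflow = OS

WS [3×2] PE[2][1] across cycles:
  t=0 PE[2][1]: acc=0 h=0 v=0
  t=1 PE[2][1]: acc=0 h=0 v=0
  t=2 PE[2][1]: acc=0 h=0 v=0
  t=3 PE[2][1]: acc=42 h=6 v=42
OS [3×2] PE[2][1] across cycles:
  t=0 PE[2][1]: acc=0 h=0 v=0
  t=1 PE[2][1]: acc=0 h=0 v=0
  t=2 PE[2][1]: acc=0 h=0 v=0
  t=3 PE[2][1]: acc=2 h=1 v=2
RS [3×3] PE[2][1] across cycles:
  t=0 PE[2][1]: acc=0 h=0 v=0
  t=1 PE[2][1]: acc=0 h=0 v=0
  t=2 PE[2][1]: acc=0 h=0 v=0
  t=3 PE[2][1]: acc=12 h=12 v=7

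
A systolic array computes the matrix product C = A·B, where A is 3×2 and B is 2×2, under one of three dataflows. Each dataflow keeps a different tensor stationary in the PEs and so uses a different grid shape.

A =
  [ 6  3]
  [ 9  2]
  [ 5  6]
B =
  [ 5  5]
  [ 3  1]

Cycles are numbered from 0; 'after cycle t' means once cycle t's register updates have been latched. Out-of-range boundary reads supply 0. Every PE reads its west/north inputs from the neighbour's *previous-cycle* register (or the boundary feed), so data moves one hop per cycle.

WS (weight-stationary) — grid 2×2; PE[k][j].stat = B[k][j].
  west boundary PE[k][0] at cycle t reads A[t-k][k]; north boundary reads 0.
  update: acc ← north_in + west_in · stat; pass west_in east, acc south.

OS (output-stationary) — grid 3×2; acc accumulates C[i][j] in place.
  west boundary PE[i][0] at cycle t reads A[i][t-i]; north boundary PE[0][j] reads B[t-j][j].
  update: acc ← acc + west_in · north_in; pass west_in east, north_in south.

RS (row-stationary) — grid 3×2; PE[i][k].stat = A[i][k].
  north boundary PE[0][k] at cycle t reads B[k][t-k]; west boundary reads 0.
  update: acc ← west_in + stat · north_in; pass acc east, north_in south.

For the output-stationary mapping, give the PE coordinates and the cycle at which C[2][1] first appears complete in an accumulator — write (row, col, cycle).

(row, col, cycle) = (2, 1, 4)

Under OS, C[2][1] lands at PE[2][1]:
  0: (2,1).acc=0  regs=<0,0>
  1: (2,1).acc=0  regs=<0,0>
  2: (2,1).acc=0  regs=<0,0>
  3: (2,1).acc=25  regs=<5,5>
  4: (2,1).acc=31  regs=<6,1>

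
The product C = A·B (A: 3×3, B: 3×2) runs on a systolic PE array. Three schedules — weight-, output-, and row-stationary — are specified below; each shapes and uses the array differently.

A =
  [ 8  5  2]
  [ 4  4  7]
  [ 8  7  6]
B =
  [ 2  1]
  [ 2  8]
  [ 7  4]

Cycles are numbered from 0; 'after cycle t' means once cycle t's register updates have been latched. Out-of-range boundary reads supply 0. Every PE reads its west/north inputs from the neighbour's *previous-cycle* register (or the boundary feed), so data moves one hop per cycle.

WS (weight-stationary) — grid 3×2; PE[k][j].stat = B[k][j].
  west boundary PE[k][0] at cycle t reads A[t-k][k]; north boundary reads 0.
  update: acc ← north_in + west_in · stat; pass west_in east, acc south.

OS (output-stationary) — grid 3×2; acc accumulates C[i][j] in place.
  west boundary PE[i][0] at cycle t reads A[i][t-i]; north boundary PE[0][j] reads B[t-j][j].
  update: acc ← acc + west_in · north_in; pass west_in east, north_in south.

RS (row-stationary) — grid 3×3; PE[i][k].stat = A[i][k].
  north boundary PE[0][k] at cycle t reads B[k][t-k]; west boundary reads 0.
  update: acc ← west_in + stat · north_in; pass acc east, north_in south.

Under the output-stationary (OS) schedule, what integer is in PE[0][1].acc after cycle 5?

PE[0][1].acc = 56

OS 3×2: PE[0][1] cycle-by-cycle (with neighbour feeds):
  [0] (0,0) acc=16 (h:8 v:2)
  [0] (0,1) acc=0 (h:0 v:0)
  [1] (0,0) acc=26 (h:5 v:2)
  [1] (0,1) acc=8 (h:8 v:1)
  [2] (0,0) acc=40 (h:2 v:7)
  [2] (0,1) acc=48 (h:5 v:8)
  [3] (0,0) acc=40 (h:0 v:0)
  [3] (0,1) acc=56 (h:2 v:4)
  [4] (0,0) acc=40 (h:0 v:0)
  [4] (0,1) acc=56 (h:0 v:0)
  [5] (0,0) acc=40 (h:0 v:0)
  [5] (0,1) acc=56 (h:0 v:0)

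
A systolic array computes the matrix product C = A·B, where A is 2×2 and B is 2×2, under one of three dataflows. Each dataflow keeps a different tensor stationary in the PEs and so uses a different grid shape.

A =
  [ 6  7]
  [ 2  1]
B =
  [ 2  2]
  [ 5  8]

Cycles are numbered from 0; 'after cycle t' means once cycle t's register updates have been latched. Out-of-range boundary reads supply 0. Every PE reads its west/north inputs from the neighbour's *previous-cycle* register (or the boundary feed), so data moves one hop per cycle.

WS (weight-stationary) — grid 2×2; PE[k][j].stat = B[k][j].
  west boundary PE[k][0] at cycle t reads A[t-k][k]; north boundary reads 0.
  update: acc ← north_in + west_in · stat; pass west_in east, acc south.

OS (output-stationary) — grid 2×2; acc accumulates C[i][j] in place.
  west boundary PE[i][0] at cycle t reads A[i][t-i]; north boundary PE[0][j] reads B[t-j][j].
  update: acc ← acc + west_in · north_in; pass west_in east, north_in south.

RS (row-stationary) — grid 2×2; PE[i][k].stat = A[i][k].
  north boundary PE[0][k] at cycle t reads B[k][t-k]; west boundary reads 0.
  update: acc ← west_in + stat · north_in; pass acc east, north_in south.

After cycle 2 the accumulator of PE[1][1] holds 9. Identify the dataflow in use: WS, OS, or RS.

dataflow = RS

Under WS (2×2), PE[1][1]:
  cycle 0: PE[1][1] → acc 0, east 0, south 0
  cycle 1: PE[1][1] → acc 0, east 0, south 0
  cycle 2: PE[1][1] → acc 68, east 7, south 68
Under OS (2×2), PE[1][1]:
  cycle 0: PE[1][1] → acc 0, east 0, south 0
  cycle 1: PE[1][1] → acc 0, east 0, south 0
  cycle 2: PE[1][1] → acc 4, east 2, south 2
Under RS (2×2), PE[1][1]:
  cycle 0: PE[1][1] → acc 0, east 0, south 0
  cycle 1: PE[1][1] → acc 0, east 0, south 0
  cycle 2: PE[1][1] → acc 9, east 9, south 5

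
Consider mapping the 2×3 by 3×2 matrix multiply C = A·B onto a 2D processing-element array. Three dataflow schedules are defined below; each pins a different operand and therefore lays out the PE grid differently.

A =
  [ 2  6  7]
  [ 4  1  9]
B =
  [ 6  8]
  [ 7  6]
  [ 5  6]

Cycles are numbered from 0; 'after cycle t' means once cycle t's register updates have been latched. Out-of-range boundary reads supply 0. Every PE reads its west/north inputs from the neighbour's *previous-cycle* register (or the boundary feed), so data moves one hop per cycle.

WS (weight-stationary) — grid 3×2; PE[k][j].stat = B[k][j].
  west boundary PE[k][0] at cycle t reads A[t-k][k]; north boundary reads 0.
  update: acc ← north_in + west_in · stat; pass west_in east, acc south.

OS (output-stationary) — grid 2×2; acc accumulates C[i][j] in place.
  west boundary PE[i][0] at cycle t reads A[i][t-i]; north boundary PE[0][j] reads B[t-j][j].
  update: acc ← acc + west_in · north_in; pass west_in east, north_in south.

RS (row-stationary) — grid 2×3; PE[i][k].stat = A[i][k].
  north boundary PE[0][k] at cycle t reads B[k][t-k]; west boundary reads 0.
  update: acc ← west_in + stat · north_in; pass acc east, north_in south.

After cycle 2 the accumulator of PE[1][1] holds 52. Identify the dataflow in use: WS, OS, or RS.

dataflow = WS

— WS: 3×2; PE[1][1] trace:
  0: (1,1).acc=0  regs=<0,0>
  1: (1,1).acc=0  regs=<0,0>
  2: (1,1).acc=52  regs=<6,52>
— OS: 2×2; PE[1][1] trace:
  0: (1,1).acc=0  regs=<0,0>
  1: (1,1).acc=0  regs=<0,0>
  2: (1,1).acc=32  regs=<4,8>
— RS: 2×3; PE[1][1] trace:
  0: (1,1).acc=0  regs=<0,0>
  1: (1,1).acc=0  regs=<0,0>
  2: (1,1).acc=31  regs=<31,7>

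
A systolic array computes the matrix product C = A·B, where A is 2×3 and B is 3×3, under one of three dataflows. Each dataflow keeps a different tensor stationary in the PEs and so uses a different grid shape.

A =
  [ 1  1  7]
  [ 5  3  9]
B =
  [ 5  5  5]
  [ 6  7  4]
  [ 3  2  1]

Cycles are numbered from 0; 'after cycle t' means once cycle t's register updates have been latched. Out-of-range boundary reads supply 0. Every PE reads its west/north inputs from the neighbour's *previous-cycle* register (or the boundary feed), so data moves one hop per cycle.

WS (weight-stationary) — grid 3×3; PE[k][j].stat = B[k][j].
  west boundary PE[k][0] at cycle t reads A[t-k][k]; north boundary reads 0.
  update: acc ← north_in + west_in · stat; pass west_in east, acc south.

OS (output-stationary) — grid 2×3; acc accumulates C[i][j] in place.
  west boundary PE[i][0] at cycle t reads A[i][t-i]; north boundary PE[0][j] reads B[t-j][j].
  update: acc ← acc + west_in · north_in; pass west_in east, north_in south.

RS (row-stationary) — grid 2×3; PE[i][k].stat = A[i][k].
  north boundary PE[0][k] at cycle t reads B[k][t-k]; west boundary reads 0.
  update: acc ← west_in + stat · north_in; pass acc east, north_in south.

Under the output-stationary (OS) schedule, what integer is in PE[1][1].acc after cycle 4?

PE[1][1].acc = 64

OS on a 2×3 grid — tracing PE[1][1] and its feeders:
  step 0 · PE0,1: acc=0; fwd→0 fwd↓0
  step 0 · PE1,0: acc=0; fwd→0 fwd↓0
  step 0 · PE1,1: acc=0; fwd→0 fwd↓0
  step 1 · PE0,1: acc=5; fwd→1 fwd↓5
  step 1 · PE1,0: acc=25; fwd→5 fwd↓5
  step 1 · PE1,1: acc=0; fwd→0 fwd↓0
  step 2 · PE0,1: acc=12; fwd→1 fwd↓7
  step 2 · PE1,0: acc=43; fwd→3 fwd↓6
  step 2 · PE1,1: acc=25; fwd→5 fwd↓5
  step 3 · PE0,1: acc=26; fwd→7 fwd↓2
  step 3 · PE1,0: acc=70; fwd→9 fwd↓3
  step 3 · PE1,1: acc=46; fwd→3 fwd↓7
  step 4 · PE0,1: acc=26; fwd→0 fwd↓0
  step 4 · PE1,0: acc=70; fwd→0 fwd↓0
  step 4 · PE1,1: acc=64; fwd→9 fwd↓2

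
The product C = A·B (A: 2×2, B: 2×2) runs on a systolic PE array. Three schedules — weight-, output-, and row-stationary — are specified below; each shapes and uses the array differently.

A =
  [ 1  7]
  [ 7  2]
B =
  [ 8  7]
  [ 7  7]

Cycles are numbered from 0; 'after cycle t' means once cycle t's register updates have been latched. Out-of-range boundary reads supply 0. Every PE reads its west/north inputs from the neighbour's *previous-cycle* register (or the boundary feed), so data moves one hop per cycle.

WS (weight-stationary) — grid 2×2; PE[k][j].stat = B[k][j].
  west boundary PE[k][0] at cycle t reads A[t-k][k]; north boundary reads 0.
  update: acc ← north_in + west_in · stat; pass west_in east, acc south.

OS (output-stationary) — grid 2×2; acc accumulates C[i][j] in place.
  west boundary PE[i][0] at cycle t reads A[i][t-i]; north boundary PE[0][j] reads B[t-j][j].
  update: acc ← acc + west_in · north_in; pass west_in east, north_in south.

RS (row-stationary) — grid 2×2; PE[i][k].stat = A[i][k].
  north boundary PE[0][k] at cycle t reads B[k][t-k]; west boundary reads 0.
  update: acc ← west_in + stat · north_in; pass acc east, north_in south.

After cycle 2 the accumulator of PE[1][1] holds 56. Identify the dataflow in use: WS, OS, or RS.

WS [2×2] PE[1][1] across cycles:
  cycle 0: PE[1][1] → acc 0, east 0, south 0
  cycle 1: PE[1][1] → acc 0, east 0, south 0
  cycle 2: PE[1][1] → acc 56, east 7, south 56
OS [2×2] PE[1][1] across cycles:
  cycle 0: PE[1][1] → acc 0, east 0, south 0
  cycle 1: PE[1][1] → acc 0, east 0, south 0
  cycle 2: PE[1][1] → acc 49, east 7, south 7
RS [2×2] PE[1][1] across cycles:
  cycle 0: PE[1][1] → acc 0, east 0, south 0
  cycle 1: PE[1][1] → acc 0, east 0, south 0
  cycle 2: PE[1][1] → acc 70, east 70, south 7

dataflow = WS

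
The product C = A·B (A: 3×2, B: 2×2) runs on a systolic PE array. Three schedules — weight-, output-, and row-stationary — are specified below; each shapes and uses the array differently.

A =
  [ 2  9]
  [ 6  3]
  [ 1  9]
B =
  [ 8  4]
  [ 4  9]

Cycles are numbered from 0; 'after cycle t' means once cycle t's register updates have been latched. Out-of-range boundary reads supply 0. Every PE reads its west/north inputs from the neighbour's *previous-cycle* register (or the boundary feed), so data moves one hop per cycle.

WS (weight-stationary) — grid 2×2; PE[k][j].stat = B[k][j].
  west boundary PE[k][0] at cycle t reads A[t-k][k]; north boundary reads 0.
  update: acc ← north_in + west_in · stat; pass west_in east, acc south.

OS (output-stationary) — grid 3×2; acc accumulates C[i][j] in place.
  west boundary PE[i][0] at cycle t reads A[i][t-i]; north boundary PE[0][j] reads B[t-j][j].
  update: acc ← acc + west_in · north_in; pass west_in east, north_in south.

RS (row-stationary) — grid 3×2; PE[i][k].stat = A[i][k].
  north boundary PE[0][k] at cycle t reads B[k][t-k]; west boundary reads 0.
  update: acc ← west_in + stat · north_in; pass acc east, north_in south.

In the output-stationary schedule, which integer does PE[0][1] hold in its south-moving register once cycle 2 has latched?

Tracing OS — 3×2 array, target PE[0][1]:
  0: (0,0).acc=16  regs=<2,8>
  0: (0,1).acc=0  regs=<0,0>
  1: (0,0).acc=52  regs=<9,4>
  1: (0,1).acc=8  regs=<2,4>
  2: (0,0).acc=52  regs=<0,0>
  2: (0,1).acc=89  regs=<9,9>

register = 9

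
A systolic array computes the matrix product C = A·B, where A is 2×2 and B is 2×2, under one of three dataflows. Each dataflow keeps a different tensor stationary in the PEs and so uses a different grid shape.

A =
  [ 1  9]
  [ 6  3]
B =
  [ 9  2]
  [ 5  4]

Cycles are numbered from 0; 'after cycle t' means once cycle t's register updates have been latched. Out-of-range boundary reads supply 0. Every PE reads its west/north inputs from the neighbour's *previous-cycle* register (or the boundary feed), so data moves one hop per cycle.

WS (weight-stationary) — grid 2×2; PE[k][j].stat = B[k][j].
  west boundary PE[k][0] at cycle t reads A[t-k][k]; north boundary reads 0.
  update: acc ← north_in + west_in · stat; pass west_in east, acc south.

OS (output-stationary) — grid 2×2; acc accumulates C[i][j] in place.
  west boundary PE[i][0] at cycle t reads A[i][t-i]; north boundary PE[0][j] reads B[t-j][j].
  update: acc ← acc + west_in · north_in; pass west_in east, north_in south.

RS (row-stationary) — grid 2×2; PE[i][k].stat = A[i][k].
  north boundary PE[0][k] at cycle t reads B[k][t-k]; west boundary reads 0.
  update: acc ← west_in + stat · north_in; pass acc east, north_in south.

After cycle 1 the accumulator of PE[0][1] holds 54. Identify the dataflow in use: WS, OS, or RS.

dataflow = RS

— WS: 2×2; PE[0][1] trace:
  c0 r0c1: 0 / 0 / 0
  c1 r0c1: 2 / 1 / 2
— OS: 2×2; PE[0][1] trace:
  c0 r0c1: 0 / 0 / 0
  c1 r0c1: 2 / 1 / 2
— RS: 2×2; PE[0][1] trace:
  c0 r0c1: 0 / 0 / 0
  c1 r0c1: 54 / 54 / 5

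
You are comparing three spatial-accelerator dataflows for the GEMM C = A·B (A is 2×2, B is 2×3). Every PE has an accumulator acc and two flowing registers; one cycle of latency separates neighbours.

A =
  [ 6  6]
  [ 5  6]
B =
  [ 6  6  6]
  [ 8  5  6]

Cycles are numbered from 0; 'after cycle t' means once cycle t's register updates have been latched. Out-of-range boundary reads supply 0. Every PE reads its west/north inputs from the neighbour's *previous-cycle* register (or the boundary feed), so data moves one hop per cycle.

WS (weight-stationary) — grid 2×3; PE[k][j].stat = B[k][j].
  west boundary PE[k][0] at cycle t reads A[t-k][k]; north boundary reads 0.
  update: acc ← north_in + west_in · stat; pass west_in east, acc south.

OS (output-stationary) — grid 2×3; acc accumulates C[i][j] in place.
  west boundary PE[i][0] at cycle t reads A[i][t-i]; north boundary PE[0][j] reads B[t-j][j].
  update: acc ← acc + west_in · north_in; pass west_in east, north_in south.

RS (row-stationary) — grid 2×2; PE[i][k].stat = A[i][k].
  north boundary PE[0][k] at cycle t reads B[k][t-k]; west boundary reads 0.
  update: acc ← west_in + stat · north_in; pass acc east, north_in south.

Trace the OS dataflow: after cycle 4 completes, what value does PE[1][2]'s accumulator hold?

OS 2×3: PE[1][2] cycle-by-cycle (with neighbour feeds):
  [0] (0,2) acc=0 (h:0 v:0)
  [0] (1,1) acc=0 (h:0 v:0)
  [0] (1,2) acc=0 (h:0 v:0)
  [1] (0,2) acc=0 (h:0 v:0)
  [1] (1,1) acc=0 (h:0 v:0)
  [1] (1,2) acc=0 (h:0 v:0)
  [2] (0,2) acc=36 (h:6 v:6)
  [2] (1,1) acc=30 (h:5 v:6)
  [2] (1,2) acc=0 (h:0 v:0)
  [3] (0,2) acc=72 (h:6 v:6)
  [3] (1,1) acc=60 (h:6 v:5)
  [3] (1,2) acc=30 (h:5 v:6)
  [4] (0,2) acc=72 (h:0 v:0)
  [4] (1,1) acc=60 (h:0 v:0)
  [4] (1,2) acc=66 (h:6 v:6)

PE[1][2].acc = 66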